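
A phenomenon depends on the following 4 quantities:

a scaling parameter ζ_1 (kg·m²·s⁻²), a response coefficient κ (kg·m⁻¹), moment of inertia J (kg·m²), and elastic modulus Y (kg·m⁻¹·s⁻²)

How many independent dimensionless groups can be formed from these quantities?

There are 4 variables and 3 base dimensions (M, L, T).
The dimension matrix has rank 3.
Independent dimensionless groups: 4 − 3 = 1.

1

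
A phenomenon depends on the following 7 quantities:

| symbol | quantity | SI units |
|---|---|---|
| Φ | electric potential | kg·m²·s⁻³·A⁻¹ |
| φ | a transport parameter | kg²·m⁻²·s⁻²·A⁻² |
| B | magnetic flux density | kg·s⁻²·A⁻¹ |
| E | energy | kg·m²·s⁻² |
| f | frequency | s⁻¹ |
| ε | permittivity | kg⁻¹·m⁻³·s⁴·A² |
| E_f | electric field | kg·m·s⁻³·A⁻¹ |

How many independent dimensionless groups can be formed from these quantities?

3

There are 7 variables and 4 base dimensions (M, L, T, I).
The dimension matrix has rank 4.
Independent dimensionless groups: 7 − 4 = 3.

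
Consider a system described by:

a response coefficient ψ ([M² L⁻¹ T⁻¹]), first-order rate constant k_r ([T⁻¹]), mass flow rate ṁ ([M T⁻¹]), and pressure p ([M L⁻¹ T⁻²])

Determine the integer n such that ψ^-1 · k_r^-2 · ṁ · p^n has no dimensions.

Balance the M exponent: (1)·n from p, plus −(2) − 2·(0) + (1) = -1 from the rest, must sum to zero.
n − 1 = 0, so n = 1.

1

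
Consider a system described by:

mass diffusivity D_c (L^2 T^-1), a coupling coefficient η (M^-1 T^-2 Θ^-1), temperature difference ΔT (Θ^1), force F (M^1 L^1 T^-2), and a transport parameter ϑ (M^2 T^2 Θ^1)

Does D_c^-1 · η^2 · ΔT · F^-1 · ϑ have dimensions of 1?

Sum the exponent of each base dimension across the product:
  M: −[D_c]_M + 2·[η]_M + [ΔT]_M − [F]_M + [ϑ]_M = −(0) + 2·(-1) + (0) − (1) + (2) = -1
  L: −[D_c]_L + 2·[η]_L + [ΔT]_L − [F]_L + [ϑ]_L = −(2) + 2·(0) + (0) − (1) + (0) = -3
  T: −[D_c]_T + 2·[η]_T + [ΔT]_T − [F]_T + [ϑ]_T = −(-1) + 2·(-2) + (0) − (-2) + (2) = 1
  Θ: −[D_c]_Θ + 2·[η]_Θ + [ΔT]_Θ − [F]_Θ + [ϑ]_Θ = −(0) + 2·(-1) + (1) − (0) + (1) = 0
Net dimensions [M⁻¹ L⁻³ T] ≠ [1] — not dimensionless.

no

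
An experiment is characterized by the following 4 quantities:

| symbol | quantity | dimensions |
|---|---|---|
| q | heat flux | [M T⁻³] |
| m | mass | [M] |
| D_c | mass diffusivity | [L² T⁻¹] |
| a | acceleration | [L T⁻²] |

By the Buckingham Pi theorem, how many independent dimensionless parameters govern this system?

1

There are 4 variables and 3 base dimensions (M, L, T).
The dimension matrix has rank 3.
Independent dimensionless groups: 4 − 3 = 1.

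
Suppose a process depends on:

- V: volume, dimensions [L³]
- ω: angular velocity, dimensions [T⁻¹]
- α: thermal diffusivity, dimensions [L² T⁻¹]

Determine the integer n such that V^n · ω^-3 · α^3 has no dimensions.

Balance the L exponent: (3)·n from V, plus −3·(0) + 3·(2) = 6 from the rest, must sum to zero.
3n + 6 = 0, so n = -2.

-2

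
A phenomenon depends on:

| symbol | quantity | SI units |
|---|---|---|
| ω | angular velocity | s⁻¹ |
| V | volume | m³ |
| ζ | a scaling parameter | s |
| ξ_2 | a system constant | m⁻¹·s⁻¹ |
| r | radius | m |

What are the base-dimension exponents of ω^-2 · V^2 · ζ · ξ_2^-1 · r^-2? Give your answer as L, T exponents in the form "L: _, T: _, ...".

Collect each base-dimension exponent across the product:
  L: −2·(0) + 2·(3) + (0) − (-1) − 2·(1) = 5
  T: −2·(-1) + 2·(0) + (1) − (-1) − 2·(0) = 4
So the dimensions are [L⁵ T⁴].

L: 5, T: 4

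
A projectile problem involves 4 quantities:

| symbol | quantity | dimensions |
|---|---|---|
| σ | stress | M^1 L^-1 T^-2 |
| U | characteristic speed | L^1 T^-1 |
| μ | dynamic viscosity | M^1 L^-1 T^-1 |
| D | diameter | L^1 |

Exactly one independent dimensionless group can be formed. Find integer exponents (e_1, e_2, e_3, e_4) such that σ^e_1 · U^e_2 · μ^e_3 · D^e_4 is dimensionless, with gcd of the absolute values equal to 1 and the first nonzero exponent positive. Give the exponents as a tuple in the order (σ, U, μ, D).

(1, -1, -1, 1)

M: e_1·(1) + e_2·(0) + e_3·(1) + e_4·(0) = 0
L: e_1·(-1) + e_2·(1) + e_3·(-1) + e_4·(1) = 0
T: e_1·(-2) + e_2·(-1) + e_3·(-1) + e_4·(0) = 0
Solving this homogeneous linear system for the smallest-integer solution (first nonzero entry positive) gives (1, -1, -1, 1).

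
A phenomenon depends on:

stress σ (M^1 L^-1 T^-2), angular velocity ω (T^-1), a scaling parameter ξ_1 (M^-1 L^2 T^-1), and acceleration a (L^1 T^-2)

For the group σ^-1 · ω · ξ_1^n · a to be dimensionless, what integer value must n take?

Balance the M exponent: (-1)·n from ξ_1, plus −(1) + (0) + (0) = -1 from the rest, must sum to zero.
−n − 1 = 0, so n = -1.

-1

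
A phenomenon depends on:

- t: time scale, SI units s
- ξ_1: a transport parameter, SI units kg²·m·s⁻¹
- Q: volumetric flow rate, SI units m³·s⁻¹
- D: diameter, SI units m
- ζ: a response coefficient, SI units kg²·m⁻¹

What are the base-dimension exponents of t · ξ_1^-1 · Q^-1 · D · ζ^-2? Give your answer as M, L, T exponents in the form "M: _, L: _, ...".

M: -6, L: -1, T: 3

Collect each base-dimension exponent across the product:
  M: (0) − (2) − (0) + (0) − 2·(2) = -6
  L: (0) − (1) − (3) + (1) − 2·(-1) = -1
  T: (1) − (-1) − (-1) + (0) − 2·(0) = 3
So the dimensions are [M⁻⁶ L⁻¹ T³].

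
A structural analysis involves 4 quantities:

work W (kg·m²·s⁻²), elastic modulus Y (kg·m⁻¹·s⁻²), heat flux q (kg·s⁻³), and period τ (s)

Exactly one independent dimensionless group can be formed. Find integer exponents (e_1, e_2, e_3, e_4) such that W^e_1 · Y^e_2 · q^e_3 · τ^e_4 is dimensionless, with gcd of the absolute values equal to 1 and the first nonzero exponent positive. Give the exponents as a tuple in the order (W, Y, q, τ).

M: e_1·(1) + e_2·(1) + e_3·(1) + e_4·(0) = 0
L: e_1·(2) + e_2·(-1) + e_3·(0) + e_4·(0) = 0
T: e_1·(-2) + e_2·(-2) + e_3·(-3) + e_4·(1) = 0
Solving this homogeneous linear system for the smallest-integer solution (first nonzero entry positive) gives (1, 2, -3, -3).

(1, 2, -3, -3)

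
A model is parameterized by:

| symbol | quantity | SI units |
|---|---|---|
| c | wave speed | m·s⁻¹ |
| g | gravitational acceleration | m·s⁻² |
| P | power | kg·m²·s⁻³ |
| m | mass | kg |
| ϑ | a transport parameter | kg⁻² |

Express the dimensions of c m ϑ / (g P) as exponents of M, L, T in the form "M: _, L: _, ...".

Collect each base-dimension exponent across the product:
  M: (0) − (0) − (1) + (1) + (-2) = -2
  L: (1) − (1) − (2) + (0) + (0) = -2
  T: (-1) − (-2) − (-3) + (0) + (0) = 4
So the dimensions are [M⁻² L⁻² T⁴].

M: -2, L: -2, T: 4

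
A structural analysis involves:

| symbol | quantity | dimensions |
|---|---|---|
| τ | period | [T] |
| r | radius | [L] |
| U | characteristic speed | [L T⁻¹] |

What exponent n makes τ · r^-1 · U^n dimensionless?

1

Balance the L exponent: (1)·n from U, plus (0) − (1) = -1 from the rest, must sum to zero.
n − 1 = 0, so n = 1.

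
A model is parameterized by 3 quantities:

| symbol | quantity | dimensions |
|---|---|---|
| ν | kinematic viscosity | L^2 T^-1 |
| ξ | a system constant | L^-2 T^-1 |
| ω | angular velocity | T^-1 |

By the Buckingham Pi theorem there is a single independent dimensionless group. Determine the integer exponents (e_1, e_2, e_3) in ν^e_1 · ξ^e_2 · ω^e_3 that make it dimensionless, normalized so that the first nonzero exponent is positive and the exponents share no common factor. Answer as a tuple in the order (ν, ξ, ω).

L: e_1·(2) + e_2·(-2) + e_3·(0) = 0
T: e_1·(-1) + e_2·(-1) + e_3·(-1) = 0
Solving this homogeneous linear system for the smallest-integer solution (first nonzero entry positive) gives (1, 1, -2).

(1, 1, -2)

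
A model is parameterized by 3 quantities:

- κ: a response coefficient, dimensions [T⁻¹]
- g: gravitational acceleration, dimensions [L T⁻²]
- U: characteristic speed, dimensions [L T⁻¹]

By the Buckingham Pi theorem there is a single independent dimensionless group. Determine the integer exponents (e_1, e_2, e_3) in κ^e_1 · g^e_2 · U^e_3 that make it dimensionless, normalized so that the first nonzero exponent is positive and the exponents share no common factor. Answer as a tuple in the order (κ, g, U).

(1, -1, 1)

L: e_1·(0) + e_2·(1) + e_3·(1) = 0
T: e_1·(-1) + e_2·(-2) + e_3·(-1) = 0
Solving this homogeneous linear system for the smallest-integer solution (first nonzero entry positive) gives (1, -1, 1).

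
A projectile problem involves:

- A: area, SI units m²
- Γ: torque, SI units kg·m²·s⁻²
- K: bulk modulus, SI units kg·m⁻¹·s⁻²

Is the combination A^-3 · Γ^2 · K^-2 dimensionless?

Sum the exponent of each base dimension across the product:
  M: −3·[A]_M + 2·[Γ]_M − 2·[K]_M = −3·(0) + 2·(1) − 2·(1) = 0
  L: −3·[A]_L + 2·[Γ]_L − 2·[K]_L = −3·(2) + 2·(2) − 2·(-1) = 0
  T: −3·[A]_T + 2·[Γ]_T − 2·[K]_T = −3·(0) + 2·(-2) − 2·(-2) = 0
All base exponents vanish — dimensionless.

yes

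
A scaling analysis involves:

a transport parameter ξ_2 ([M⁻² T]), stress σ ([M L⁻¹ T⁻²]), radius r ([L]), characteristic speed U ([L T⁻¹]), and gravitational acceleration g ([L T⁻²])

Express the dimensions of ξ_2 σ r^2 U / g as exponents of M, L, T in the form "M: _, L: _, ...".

Collect each base-dimension exponent across the product:
  M: (-2) + (1) + 2·(0) + (0) − (0) = -1
  L: (0) + (-1) + 2·(1) + (1) − (1) = 1
  T: (1) + (-2) + 2·(0) + (-1) − (-2) = 0
So the dimensions are [M⁻¹ L].

M: -1, L: 1, T: 0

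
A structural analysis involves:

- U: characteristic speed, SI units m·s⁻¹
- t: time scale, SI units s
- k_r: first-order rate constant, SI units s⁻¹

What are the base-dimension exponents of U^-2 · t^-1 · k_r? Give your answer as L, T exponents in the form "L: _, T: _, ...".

Collect each base-dimension exponent across the product:
  L: −2·(1) − (0) + (0) = -2
  T: −2·(-1) − (1) + (-1) = 0
So the dimensions are [L⁻²].

L: -2, T: 0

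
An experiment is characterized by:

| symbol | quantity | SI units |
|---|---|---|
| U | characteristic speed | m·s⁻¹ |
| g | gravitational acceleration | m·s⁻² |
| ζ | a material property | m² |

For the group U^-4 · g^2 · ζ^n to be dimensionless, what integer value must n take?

Balance the L exponent: (2)·n from ζ, plus −4·(1) + 2·(1) = -2 from the rest, must sum to zero.
2n − 2 = 0, so n = 1.

1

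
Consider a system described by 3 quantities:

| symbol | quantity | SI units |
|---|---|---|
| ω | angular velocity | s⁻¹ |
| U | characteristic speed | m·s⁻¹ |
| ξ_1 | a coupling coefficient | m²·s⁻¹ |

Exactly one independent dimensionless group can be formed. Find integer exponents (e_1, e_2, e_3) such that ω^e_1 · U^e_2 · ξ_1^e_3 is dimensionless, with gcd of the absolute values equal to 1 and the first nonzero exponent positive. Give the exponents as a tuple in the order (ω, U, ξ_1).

(1, -2, 1)

L: e_1·(0) + e_2·(1) + e_3·(2) = 0
T: e_1·(-1) + e_2·(-1) + e_3·(-1) = 0
Solving this homogeneous linear system for the smallest-integer solution (first nonzero entry positive) gives (1, -2, 1).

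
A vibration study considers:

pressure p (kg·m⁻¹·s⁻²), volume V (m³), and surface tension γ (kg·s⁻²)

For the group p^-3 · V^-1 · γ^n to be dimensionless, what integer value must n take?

3

Balance the M exponent: (1)·n from γ, plus −3·(1) − (0) = -3 from the rest, must sum to zero.
n − 3 = 0, so n = 3.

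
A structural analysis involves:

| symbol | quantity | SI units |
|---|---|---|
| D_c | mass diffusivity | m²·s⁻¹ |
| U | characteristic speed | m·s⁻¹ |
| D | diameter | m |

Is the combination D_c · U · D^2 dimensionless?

no

Sum the exponent of each base dimension across the product:
  L: [D_c]_L + [U]_L + 2·[D]_L = (2) + (1) + 2·(1) = 5
  T: [D_c]_T + [U]_T + 2·[D]_T = (-1) + (-1) + 2·(0) = -2
Net dimensions [L⁵ T⁻²] ≠ [1] — not dimensionless.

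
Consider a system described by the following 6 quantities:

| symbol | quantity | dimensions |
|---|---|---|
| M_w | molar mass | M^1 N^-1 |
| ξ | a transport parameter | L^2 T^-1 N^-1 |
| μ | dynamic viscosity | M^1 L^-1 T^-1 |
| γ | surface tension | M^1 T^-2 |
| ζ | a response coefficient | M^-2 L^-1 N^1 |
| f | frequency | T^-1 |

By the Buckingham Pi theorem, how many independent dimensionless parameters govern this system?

There are 6 variables and 4 base dimensions (M, L, T, N).
The dimension matrix has rank 4.
Independent dimensionless groups: 6 − 4 = 2.

2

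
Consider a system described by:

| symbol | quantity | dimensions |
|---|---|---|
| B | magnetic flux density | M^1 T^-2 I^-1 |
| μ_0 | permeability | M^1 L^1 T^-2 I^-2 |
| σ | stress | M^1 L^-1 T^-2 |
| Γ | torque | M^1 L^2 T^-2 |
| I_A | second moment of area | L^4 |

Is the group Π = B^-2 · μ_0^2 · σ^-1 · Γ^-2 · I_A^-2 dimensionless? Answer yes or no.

no

Sum the exponent of each base dimension across the product:
  M: −2·[B]_M + 2·[μ_0]_M − [σ]_M − 2·[Γ]_M − 2·[I_A]_M = −2·(1) + 2·(1) − (1) − 2·(1) − 2·(0) = -3
  L: −2·[B]_L + 2·[μ_0]_L − [σ]_L − 2·[Γ]_L − 2·[I_A]_L = −2·(0) + 2·(1) − (-1) − 2·(2) − 2·(4) = -9
  T: −2·[B]_T + 2·[μ_0]_T − [σ]_T − 2·[Γ]_T − 2·[I_A]_T = −2·(-2) + 2·(-2) − (-2) − 2·(-2) − 2·(0) = 6
  I: −2·[B]_I + 2·[μ_0]_I − [σ]_I − 2·[Γ]_I − 2·[I_A]_I = −2·(-1) + 2·(-2) − (0) − 2·(0) − 2·(0) = -2
Net dimensions [M⁻³ L⁻⁹ T⁶ I⁻²] ≠ [1] — not dimensionless.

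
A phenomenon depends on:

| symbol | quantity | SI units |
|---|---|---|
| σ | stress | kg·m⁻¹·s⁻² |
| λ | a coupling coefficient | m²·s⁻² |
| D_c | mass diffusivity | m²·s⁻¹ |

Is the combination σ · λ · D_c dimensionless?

Sum the exponent of each base dimension across the product:
  M: [σ]_M + [λ]_M + [D_c]_M = (1) + (0) + (0) = 1
  L: [σ]_L + [λ]_L + [D_c]_L = (-1) + (2) + (2) = 3
  T: [σ]_T + [λ]_T + [D_c]_T = (-2) + (-2) + (-1) = -5
Net dimensions [M L³ T⁻⁵] ≠ [1] — not dimensionless.

no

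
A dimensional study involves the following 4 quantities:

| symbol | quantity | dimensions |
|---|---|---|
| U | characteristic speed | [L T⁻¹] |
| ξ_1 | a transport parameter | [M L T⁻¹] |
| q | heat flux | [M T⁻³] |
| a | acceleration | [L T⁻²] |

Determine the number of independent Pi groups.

There are 4 variables and 3 base dimensions (M, L, T).
The dimension matrix has rank 3.
Independent dimensionless groups: 4 − 3 = 1.

1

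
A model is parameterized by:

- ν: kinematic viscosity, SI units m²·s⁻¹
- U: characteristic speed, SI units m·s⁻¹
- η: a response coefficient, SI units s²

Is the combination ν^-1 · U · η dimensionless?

no

Sum the exponent of each base dimension across the product:
  L: −[ν]_L + [U]_L + [η]_L = −(2) + (1) + (0) = -1
  T: −[ν]_T + [U]_T + [η]_T = −(-1) + (-1) + (2) = 2
Net dimensions [L⁻¹ T²] ≠ [1] — not dimensionless.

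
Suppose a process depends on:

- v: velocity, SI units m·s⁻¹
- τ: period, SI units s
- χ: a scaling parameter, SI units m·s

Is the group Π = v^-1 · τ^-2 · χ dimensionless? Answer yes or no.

yes

Sum the exponent of each base dimension across the product:
  L: −[v]_L − 2·[τ]_L + [χ]_L = −(1) − 2·(0) + (1) = 0
  T: −[v]_T − 2·[τ]_T + [χ]_T = −(-1) − 2·(1) + (1) = 0
All base exponents vanish — dimensionless.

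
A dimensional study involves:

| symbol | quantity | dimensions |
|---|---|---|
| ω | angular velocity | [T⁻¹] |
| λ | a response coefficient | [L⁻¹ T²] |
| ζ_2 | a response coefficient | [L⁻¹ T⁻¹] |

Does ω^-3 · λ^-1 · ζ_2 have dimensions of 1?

Sum the exponent of each base dimension across the product:
  L: −3·[ω]_L − [λ]_L + [ζ_2]_L = −3·(0) − (-1) + (-1) = 0
  T: −3·[ω]_T − [λ]_T + [ζ_2]_T = −3·(-1) − (2) + (-1) = 0
All base exponents vanish — dimensionless.

yes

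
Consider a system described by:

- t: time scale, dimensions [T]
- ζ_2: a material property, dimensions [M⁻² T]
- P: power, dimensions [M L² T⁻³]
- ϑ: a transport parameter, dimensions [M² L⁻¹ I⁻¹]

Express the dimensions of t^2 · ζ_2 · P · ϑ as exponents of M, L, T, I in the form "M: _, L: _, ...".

M: 1, L: 1, T: 0, I: -1

Collect each base-dimension exponent across the product:
  M: 2·(0) + (-2) + (1) + (2) = 1
  L: 2·(0) + (0) + (2) + (-1) = 1
  T: 2·(1) + (1) + (-3) + (0) = 0
  I: 2·(0) + (0) + (0) + (-1) = -1
So the dimensions are [M L I⁻¹].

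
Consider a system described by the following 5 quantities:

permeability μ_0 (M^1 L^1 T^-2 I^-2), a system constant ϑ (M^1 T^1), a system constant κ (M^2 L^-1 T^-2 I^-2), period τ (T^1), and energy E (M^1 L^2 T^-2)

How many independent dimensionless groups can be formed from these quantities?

1

There are 5 variables and 4 base dimensions (M, L, T, I).
The dimension matrix has rank 4.
Independent dimensionless groups: 5 − 4 = 1.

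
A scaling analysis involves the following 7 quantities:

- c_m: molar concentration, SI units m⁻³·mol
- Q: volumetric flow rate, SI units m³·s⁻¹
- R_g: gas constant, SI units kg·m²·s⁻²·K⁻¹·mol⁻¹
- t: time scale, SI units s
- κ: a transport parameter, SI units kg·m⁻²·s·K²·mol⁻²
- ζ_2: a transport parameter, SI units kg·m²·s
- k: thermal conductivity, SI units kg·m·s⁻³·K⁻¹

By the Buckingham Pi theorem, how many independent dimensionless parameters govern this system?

There are 7 variables and 5 base dimensions (M, L, T, Θ, N).
The dimension matrix has rank 5.
Independent dimensionless groups: 7 − 5 = 2.

2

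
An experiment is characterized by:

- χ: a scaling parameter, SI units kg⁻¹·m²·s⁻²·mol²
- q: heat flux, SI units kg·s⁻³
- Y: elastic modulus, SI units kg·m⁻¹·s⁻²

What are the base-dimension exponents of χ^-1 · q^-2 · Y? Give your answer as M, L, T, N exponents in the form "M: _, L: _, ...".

M: 0, L: -3, T: 6, N: -2

Collect each base-dimension exponent across the product:
  M: −(-1) − 2·(1) + (1) = 0
  L: −(2) − 2·(0) + (-1) = -3
  T: −(-2) − 2·(-3) + (-2) = 6
  N: −(2) − 2·(0) + (0) = -2
So the dimensions are [L⁻³ T⁶ N⁻²].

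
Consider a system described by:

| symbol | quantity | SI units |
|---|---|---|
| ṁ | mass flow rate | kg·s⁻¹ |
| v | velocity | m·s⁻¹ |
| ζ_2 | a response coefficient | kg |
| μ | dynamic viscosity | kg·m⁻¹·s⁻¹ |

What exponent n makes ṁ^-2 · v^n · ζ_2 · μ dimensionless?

1

Balance the L exponent: (1)·n from v, plus −2·(0) + (0) + (-1) = -1 from the rest, must sum to zero.
n − 1 = 0, so n = 1.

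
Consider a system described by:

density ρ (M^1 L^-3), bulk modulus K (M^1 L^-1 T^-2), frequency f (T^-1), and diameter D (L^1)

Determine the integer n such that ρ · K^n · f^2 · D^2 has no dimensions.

-1

Balance the M exponent: (1)·n from K, plus (1) + 2·(0) + 2·(0) = 1 from the rest, must sum to zero.
n + 1 = 0, so n = -1.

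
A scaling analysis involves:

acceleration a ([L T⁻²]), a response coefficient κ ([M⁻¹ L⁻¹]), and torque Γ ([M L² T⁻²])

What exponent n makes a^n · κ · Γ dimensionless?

-1

Balance the L exponent: (1)·n from a, plus (-1) + (2) = 1 from the rest, must sum to zero.
n + 1 = 0, so n = -1.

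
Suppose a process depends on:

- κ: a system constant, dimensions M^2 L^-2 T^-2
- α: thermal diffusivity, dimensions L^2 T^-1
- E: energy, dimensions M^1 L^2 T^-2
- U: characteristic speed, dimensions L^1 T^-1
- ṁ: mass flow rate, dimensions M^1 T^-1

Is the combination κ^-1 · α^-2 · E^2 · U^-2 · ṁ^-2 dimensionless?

Sum the exponent of each base dimension across the product:
  M: −[κ]_M − 2·[α]_M + 2·[E]_M − 2·[U]_M − 2·[ṁ]_M = −(2) − 2·(0) + 2·(1) − 2·(0) − 2·(1) = -2
  L: −[κ]_L − 2·[α]_L + 2·[E]_L − 2·[U]_L − 2·[ṁ]_L = −(-2) − 2·(2) + 2·(2) − 2·(1) − 2·(0) = 0
  T: −[κ]_T − 2·[α]_T + 2·[E]_T − 2·[U]_T − 2·[ṁ]_T = −(-2) − 2·(-1) + 2·(-2) − 2·(-1) − 2·(-1) = 4
Net dimensions [M⁻² T⁴] ≠ [1] — not dimensionless.

no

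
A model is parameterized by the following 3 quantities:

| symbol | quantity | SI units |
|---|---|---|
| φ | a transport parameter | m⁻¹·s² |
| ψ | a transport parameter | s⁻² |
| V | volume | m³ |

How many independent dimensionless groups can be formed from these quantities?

There are 3 variables and 2 base dimensions (L, T).
The dimension matrix has rank 2.
Independent dimensionless groups: 3 − 2 = 1.

1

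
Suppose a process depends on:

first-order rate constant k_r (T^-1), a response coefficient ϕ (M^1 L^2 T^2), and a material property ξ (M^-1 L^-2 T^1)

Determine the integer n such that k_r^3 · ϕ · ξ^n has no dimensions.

1

Balance the M exponent: (-1)·n from ξ, plus 3·(0) + (1) = 1 from the rest, must sum to zero.
−n + 1 = 0, so n = 1.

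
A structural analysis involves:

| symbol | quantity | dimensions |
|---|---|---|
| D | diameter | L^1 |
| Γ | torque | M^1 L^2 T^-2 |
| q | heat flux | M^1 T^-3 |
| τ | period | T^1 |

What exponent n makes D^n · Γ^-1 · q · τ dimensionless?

2

Balance the L exponent: (1)·n from D, plus −(2) + (0) + (0) = -2 from the rest, must sum to zero.
n − 2 = 0, so n = 2.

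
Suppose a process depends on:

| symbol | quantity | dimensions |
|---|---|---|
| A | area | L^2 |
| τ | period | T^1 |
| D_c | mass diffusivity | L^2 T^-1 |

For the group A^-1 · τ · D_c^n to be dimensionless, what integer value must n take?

1

Balance the L exponent: (2)·n from D_c, plus −(2) + (0) = -2 from the rest, must sum to zero.
2n − 2 = 0, so n = 1.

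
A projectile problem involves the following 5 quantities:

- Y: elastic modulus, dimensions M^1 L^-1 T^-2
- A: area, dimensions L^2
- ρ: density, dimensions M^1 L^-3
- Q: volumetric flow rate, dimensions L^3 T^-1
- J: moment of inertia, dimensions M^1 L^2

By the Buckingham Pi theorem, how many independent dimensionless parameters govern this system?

There are 5 variables and 3 base dimensions (M, L, T).
The dimension matrix has rank 3.
Independent dimensionless groups: 5 − 3 = 2.

2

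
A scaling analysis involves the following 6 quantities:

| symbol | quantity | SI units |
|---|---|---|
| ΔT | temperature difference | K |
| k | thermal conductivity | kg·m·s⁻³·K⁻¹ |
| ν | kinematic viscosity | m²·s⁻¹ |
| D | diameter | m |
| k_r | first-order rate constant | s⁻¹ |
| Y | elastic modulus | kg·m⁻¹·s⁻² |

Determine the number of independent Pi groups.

2

There are 6 variables and 4 base dimensions (M, L, T, Θ).
The dimension matrix has rank 4.
Independent dimensionless groups: 6 − 4 = 2.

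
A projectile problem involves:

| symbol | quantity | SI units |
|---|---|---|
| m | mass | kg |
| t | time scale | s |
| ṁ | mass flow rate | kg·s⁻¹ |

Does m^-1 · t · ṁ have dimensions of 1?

yes

Sum the exponent of each base dimension across the product:
  M: −[m]_M + [t]_M + [ṁ]_M = −(1) + (0) + (1) = 0
  L: −[m]_L + [t]_L + [ṁ]_L = −(0) + (0) + (0) = 0
  T: −[m]_T + [t]_T + [ṁ]_T = −(0) + (1) + (-1) = 0
All base exponents vanish — dimensionless.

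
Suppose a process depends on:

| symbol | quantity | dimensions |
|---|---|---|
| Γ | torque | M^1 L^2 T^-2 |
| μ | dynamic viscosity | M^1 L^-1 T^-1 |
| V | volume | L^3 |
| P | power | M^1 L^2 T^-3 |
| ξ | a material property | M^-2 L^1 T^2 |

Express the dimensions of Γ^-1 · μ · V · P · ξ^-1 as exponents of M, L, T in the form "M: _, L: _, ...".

Collect each base-dimension exponent across the product:
  M: −(1) + (1) + (0) + (1) − (-2) = 3
  L: −(2) + (-1) + (3) + (2) − (1) = 1
  T: −(-2) + (-1) + (0) + (-3) − (2) = -4
So the dimensions are [M³ L T⁻⁴].

M: 3, L: 1, T: -4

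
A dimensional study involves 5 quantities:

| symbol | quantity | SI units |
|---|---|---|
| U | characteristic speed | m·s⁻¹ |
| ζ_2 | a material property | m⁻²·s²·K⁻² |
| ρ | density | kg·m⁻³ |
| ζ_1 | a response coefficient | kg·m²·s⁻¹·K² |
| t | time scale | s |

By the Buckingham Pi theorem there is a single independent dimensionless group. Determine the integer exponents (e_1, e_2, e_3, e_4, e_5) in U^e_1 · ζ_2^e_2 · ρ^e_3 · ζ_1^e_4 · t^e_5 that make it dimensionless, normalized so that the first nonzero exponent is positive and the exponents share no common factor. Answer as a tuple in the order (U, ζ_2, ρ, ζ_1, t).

(3, -1, 1, -1, 4)

M: e_1·(0) + e_2·(0) + e_3·(1) + e_4·(1) + e_5·(0) = 0
L: e_1·(1) + e_2·(-2) + e_3·(-3) + e_4·(2) + e_5·(0) = 0
T: e_1·(-1) + e_2·(2) + e_3·(0) + e_4·(-1) + e_5·(1) = 0
Θ: e_1·(0) + e_2·(-2) + e_3·(0) + e_4·(2) + e_5·(0) = 0
Solving this homogeneous linear system for the smallest-integer solution (first nonzero entry positive) gives (3, -1, 1, -1, 4).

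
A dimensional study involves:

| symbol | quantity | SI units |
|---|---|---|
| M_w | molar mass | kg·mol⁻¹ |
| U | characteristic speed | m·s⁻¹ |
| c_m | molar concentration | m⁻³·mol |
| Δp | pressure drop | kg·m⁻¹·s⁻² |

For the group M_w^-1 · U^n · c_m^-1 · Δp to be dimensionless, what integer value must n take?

Balance the L exponent: (1)·n from U, plus −(0) − (-3) + (-1) = 2 from the rest, must sum to zero.
n + 2 = 0, so n = -2.

-2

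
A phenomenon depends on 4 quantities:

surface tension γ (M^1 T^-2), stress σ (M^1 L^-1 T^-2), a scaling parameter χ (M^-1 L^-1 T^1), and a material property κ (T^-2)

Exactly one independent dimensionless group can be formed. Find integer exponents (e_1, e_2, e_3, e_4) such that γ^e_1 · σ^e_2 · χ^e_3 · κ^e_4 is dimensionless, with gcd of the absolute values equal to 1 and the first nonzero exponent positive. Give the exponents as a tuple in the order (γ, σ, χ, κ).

(4, -2, 2, -1)

M: e_1·(1) + e_2·(1) + e_3·(-1) + e_4·(0) = 0
L: e_1·(0) + e_2·(-1) + e_3·(-1) + e_4·(0) = 0
T: e_1·(-2) + e_2·(-2) + e_3·(1) + e_4·(-2) = 0
Solving this homogeneous linear system for the smallest-integer solution (first nonzero entry positive) gives (4, -2, 2, -1).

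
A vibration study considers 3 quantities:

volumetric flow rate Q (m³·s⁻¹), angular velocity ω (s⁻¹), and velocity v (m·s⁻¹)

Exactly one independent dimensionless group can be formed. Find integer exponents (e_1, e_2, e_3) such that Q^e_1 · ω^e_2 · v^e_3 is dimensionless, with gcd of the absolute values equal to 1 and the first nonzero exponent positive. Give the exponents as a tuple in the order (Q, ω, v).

(1, 2, -3)

L: e_1·(3) + e_2·(0) + e_3·(1) = 0
T: e_1·(-1) + e_2·(-1) + e_3·(-1) = 0
Solving this homogeneous linear system for the smallest-integer solution (first nonzero entry positive) gives (1, 2, -3).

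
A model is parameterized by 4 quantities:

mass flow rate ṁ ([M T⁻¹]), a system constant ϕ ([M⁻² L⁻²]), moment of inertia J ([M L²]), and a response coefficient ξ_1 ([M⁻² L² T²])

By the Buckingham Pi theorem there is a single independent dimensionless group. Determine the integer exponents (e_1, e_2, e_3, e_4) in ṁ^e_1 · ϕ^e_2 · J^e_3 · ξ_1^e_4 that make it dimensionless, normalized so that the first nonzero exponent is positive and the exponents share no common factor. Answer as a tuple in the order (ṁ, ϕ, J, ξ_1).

(2, -1, -2, 1)

M: e_1·(1) + e_2·(-2) + e_3·(1) + e_4·(-2) = 0
L: e_1·(0) + e_2·(-2) + e_3·(2) + e_4·(2) = 0
T: e_1·(-1) + e_2·(0) + e_3·(0) + e_4·(2) = 0
Solving this homogeneous linear system for the smallest-integer solution (first nonzero entry positive) gives (2, -1, -2, 1).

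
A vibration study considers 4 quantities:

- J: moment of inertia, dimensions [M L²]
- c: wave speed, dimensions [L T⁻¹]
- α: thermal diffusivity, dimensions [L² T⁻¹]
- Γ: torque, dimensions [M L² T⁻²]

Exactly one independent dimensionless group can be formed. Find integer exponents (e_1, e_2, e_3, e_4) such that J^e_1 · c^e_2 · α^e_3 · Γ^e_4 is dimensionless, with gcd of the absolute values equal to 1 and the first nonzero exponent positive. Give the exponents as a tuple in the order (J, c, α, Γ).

(1, 4, -2, -1)

M: e_1·(1) + e_2·(0) + e_3·(0) + e_4·(1) = 0
L: e_1·(2) + e_2·(1) + e_3·(2) + e_4·(2) = 0
T: e_1·(0) + e_2·(-1) + e_3·(-1) + e_4·(-2) = 0
Solving this homogeneous linear system for the smallest-integer solution (first nonzero entry positive) gives (1, 4, -2, -1).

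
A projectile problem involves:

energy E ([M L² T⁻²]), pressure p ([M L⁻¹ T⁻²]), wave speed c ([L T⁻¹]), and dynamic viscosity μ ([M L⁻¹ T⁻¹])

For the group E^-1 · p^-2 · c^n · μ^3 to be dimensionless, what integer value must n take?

Balance the L exponent: (1)·n from c, plus −(2) − 2·(-1) + 3·(-1) = -3 from the rest, must sum to zero.
n − 3 = 0, so n = 3.

3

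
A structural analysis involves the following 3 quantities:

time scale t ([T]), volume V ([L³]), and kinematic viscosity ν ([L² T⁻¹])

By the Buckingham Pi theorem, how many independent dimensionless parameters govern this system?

1

There are 3 variables and 2 base dimensions (L, T).
The dimension matrix has rank 2.
Independent dimensionless groups: 3 − 2 = 1.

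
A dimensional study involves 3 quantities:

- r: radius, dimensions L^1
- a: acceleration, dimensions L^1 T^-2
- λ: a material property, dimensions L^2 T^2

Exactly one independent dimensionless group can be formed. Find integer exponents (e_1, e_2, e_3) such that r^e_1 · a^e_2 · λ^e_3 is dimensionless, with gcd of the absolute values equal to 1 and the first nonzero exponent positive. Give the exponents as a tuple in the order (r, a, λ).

(3, -1, -1)

L: e_1·(1) + e_2·(1) + e_3·(2) = 0
T: e_1·(0) + e_2·(-2) + e_3·(2) = 0
Solving this homogeneous linear system for the smallest-integer solution (first nonzero entry positive) gives (3, -1, -1).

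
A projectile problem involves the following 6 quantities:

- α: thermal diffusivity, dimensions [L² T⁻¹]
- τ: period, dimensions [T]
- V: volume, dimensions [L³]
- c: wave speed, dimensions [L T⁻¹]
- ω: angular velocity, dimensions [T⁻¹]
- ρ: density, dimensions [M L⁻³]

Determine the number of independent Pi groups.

There are 6 variables and 3 base dimensions (M, L, T).
The dimension matrix has rank 3.
Independent dimensionless groups: 6 − 3 = 3.

3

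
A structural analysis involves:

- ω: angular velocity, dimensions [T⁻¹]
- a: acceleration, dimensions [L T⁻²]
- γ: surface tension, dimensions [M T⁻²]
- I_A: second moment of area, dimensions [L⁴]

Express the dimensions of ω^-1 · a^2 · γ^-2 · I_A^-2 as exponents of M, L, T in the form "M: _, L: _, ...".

M: -2, L: -6, T: 1

Collect each base-dimension exponent across the product:
  M: −(0) + 2·(0) − 2·(1) − 2·(0) = -2
  L: −(0) + 2·(1) − 2·(0) − 2·(4) = -6
  T: −(-1) + 2·(-2) − 2·(-2) − 2·(0) = 1
So the dimensions are [M⁻² L⁻⁶ T].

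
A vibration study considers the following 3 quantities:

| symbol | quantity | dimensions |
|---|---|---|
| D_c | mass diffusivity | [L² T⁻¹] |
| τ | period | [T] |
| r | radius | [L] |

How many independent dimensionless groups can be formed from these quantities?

There are 3 variables and 2 base dimensions (L, T).
The dimension matrix has rank 2.
Independent dimensionless groups: 3 − 2 = 1.

1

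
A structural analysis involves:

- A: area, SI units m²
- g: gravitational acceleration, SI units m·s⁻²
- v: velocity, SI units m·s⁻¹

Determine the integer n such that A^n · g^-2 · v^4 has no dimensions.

Balance the L exponent: (2)·n from A, plus −2·(1) + 4·(1) = 2 from the rest, must sum to zero.
2n + 2 = 0, so n = -1.

-1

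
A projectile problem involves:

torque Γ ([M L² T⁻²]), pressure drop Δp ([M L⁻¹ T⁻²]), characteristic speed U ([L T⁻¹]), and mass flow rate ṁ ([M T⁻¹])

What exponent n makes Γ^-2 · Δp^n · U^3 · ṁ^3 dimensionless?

Balance the M exponent: (1)·n from Δp, plus −2·(1) + 3·(0) + 3·(1) = 1 from the rest, must sum to zero.
n + 1 = 0, so n = -1.

-1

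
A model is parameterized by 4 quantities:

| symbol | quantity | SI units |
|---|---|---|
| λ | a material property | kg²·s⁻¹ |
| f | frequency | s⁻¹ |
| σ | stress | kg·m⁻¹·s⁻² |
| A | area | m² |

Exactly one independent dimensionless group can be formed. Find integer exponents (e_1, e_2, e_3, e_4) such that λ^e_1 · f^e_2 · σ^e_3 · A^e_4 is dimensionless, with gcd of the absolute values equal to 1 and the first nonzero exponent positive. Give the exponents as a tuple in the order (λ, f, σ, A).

(1, 3, -2, -1)

M: e_1·(2) + e_2·(0) + e_3·(1) + e_4·(0) = 0
L: e_1·(0) + e_2·(0) + e_3·(-1) + e_4·(2) = 0
T: e_1·(-1) + e_2·(-1) + e_3·(-2) + e_4·(0) = 0
Solving this homogeneous linear system for the smallest-integer solution (first nonzero entry positive) gives (1, 3, -2, -1).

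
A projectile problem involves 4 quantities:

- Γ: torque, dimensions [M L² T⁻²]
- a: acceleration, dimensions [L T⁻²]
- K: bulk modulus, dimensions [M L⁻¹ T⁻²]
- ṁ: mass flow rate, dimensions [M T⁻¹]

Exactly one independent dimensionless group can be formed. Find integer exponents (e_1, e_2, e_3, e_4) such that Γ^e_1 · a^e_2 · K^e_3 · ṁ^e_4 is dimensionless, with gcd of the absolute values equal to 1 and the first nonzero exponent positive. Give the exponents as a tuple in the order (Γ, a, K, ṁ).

M: e_1·(1) + e_2·(0) + e_3·(1) + e_4·(1) = 0
L: e_1·(2) + e_2·(1) + e_3·(-1) + e_4·(0) = 0
T: e_1·(-2) + e_2·(-2) + e_3·(-2) + e_4·(-1) = 0
Solving this homogeneous linear system for the smallest-integer solution (first nonzero entry positive) gives (1, -1, 1, -2).

(1, -1, 1, -2)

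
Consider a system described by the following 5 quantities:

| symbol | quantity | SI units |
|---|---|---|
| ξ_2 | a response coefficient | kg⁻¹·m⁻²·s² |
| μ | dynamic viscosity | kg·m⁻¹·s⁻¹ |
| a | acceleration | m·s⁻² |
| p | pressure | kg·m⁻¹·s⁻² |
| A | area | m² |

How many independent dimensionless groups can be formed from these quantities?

There are 5 variables and 3 base dimensions (M, L, T).
The dimension matrix has rank 3.
Independent dimensionless groups: 5 − 3 = 2.

2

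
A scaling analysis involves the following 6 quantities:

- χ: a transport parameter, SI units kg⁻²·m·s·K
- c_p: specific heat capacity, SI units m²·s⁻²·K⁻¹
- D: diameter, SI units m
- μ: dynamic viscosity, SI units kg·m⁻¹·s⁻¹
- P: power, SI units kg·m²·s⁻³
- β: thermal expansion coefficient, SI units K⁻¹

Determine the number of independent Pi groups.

2

There are 6 variables and 4 base dimensions (M, L, T, Θ).
The dimension matrix has rank 4.
Independent dimensionless groups: 6 − 4 = 2.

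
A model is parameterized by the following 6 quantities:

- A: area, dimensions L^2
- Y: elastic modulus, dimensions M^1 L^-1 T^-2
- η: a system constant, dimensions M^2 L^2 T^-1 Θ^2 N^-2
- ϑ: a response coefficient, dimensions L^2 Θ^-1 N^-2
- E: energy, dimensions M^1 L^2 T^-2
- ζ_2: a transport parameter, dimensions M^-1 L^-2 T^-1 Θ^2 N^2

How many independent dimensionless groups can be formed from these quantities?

There are 6 variables and 5 base dimensions (M, L, T, Θ, N).
The dimension matrix has rank 5.
Independent dimensionless groups: 6 − 5 = 1.

1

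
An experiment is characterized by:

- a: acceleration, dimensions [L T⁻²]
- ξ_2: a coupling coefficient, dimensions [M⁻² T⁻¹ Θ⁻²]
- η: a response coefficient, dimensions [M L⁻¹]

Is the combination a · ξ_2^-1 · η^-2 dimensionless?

no

Sum the exponent of each base dimension across the product:
  M: [a]_M − [ξ_2]_M − 2·[η]_M = (0) − (-2) − 2·(1) = 0
  L: [a]_L − [ξ_2]_L − 2·[η]_L = (1) − (0) − 2·(-1) = 3
  T: [a]_T − [ξ_2]_T − 2·[η]_T = (-2) − (-1) − 2·(0) = -1
  Θ: [a]_Θ − [ξ_2]_Θ − 2·[η]_Θ = (0) − (-2) − 2·(0) = 2
Net dimensions [L³ T⁻¹ Θ²] ≠ [1] — not dimensionless.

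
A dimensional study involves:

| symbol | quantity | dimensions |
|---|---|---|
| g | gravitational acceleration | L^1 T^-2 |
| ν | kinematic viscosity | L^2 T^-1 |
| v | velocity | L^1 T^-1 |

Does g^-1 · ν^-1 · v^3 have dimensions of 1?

Sum the exponent of each base dimension across the product:
  M: −[g]_M − [ν]_M + 3·[v]_M = −(0) − (0) + 3·(0) = 0
  L: −[g]_L − [ν]_L + 3·[v]_L = −(1) − (2) + 3·(1) = 0
  T: −[g]_T − [ν]_T + 3·[v]_T = −(-2) − (-1) + 3·(-1) = 0
  Θ: −[g]_Θ − [ν]_Θ + 3·[v]_Θ = −(0) − (0) + 3·(0) = 0
  N: −[g]_N − [ν]_N + 3·[v]_N = −(0) − (0) + 3·(0) = 0
All base exponents vanish — dimensionless.

yes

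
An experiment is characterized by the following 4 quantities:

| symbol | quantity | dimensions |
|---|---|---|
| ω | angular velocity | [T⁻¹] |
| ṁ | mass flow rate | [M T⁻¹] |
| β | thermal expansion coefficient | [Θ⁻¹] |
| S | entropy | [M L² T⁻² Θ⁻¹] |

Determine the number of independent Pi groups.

There are 4 variables and 4 base dimensions (M, L, T, Θ).
The dimension matrix has rank 4.
Independent dimensionless groups: 4 − 4 = 0.

0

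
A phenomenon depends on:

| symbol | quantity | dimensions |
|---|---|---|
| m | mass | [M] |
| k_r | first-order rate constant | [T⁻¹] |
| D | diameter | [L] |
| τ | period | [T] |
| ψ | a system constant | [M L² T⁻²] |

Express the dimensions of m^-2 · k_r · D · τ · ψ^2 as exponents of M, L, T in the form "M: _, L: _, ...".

Collect each base-dimension exponent across the product:
  M: −2·(1) + (0) + (0) + (0) + 2·(1) = 0
  L: −2·(0) + (0) + (1) + (0) + 2·(2) = 5
  T: −2·(0) + (-1) + (0) + (1) + 2·(-2) = -4
So the dimensions are [L⁵ T⁻⁴].

M: 0, L: 5, T: -4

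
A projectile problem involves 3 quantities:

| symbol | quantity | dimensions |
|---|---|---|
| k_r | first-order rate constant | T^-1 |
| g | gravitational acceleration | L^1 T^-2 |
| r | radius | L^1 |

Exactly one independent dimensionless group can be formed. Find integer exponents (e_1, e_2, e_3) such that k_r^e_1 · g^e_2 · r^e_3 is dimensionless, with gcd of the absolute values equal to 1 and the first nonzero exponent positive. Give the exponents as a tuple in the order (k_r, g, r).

(2, -1, 1)

L: e_1·(0) + e_2·(1) + e_3·(1) = 0
T: e_1·(-1) + e_2·(-2) + e_3·(0) = 0
Solving this homogeneous linear system for the smallest-integer solution (first nonzero entry positive) gives (2, -1, 1).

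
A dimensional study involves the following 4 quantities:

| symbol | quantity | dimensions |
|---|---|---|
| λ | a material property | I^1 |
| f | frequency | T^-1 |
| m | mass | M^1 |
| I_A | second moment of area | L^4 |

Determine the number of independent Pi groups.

There are 4 variables and 4 base dimensions (M, L, T, I).
The dimension matrix has rank 4.
Independent dimensionless groups: 4 − 4 = 0.

0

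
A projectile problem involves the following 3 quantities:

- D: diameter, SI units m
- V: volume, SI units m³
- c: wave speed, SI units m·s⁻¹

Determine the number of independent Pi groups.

1

There are 3 variables and 2 base dimensions (L, T).
The dimension matrix has rank 2.
Independent dimensionless groups: 3 − 2 = 1.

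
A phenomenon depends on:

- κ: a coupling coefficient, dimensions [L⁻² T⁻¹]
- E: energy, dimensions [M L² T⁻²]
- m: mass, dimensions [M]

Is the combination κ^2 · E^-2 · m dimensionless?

no

Sum the exponent of each base dimension across the product:
  M: 2·[κ]_M − 2·[E]_M + [m]_M = 2·(0) − 2·(1) + (1) = -1
  L: 2·[κ]_L − 2·[E]_L + [m]_L = 2·(-2) − 2·(2) + (0) = -8
  T: 2·[κ]_T − 2·[E]_T + [m]_T = 2·(-1) − 2·(-2) + (0) = 2
Net dimensions [M⁻¹ L⁻⁸ T²] ≠ [1] — not dimensionless.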